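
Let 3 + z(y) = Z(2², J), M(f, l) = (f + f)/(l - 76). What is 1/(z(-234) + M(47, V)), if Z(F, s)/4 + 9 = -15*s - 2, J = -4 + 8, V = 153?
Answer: -77/22005 ≈ -0.0034992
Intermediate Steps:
J = 4
Z(F, s) = -44 - 60*s (Z(F, s) = -36 + 4*(-15*s - 2) = -36 + 4*(-2 - 15*s) = -36 + (-8 - 60*s) = -44 - 60*s)
M(f, l) = 2*f/(-76 + l) (M(f, l) = (2*f)/(-76 + l) = 2*f/(-76 + l))
z(y) = -287 (z(y) = -3 + (-44 - 60*4) = -3 + (-44 - 240) = -3 - 284 = -287)
1/(z(-234) + M(47, V)) = 1/(-287 + 2*47/(-76 + 153)) = 1/(-287 + 2*47/77) = 1/(-287 + 2*47*(1/77)) = 1/(-287 + 94/77) = 1/(-22005/77) = -77/22005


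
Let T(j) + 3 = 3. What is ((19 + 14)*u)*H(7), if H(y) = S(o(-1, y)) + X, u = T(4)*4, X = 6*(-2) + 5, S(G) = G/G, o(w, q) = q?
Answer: 0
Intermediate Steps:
T(j) = 0 (T(j) = -3 + 3 = 0)
S(G) = 1
X = -7 (X = -12 + 5 = -7)
u = 0 (u = 0*4 = 0)
H(y) = -6 (H(y) = 1 - 7 = -6)
((19 + 14)*u)*H(7) = ((19 + 14)*0)*(-6) = (33*0)*(-6) = 0*(-6) = 0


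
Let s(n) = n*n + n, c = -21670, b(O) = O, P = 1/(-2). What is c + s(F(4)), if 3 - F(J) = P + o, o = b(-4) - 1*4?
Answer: -86105/4 ≈ -21526.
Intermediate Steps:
P = -1/2 ≈ -0.50000
o = -8 (o = -4 - 1*4 = -4 - 4 = -8)
F(J) = 23/2 (F(J) = 3 - (-1/2 - 8) = 3 - 1*(-17/2) = 3 + 17/2 = 23/2)
s(n) = n + n**2 (s(n) = n**2 + n = n + n**2)
c + s(F(4)) = -21670 + 23*(1 + 23/2)/2 = -21670 + (23/2)*(25/2) = -21670 + 575/4 = -86105/4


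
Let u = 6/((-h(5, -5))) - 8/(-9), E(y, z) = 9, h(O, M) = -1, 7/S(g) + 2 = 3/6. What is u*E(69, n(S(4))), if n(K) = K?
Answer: 62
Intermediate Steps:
S(g) = -14/3 (S(g) = 7/(-2 + 3/6) = 7/(-2 + 3*(⅙)) = 7/(-2 + ½) = 7/(-3/2) = 7*(-⅔) = -14/3)
u = 62/9 (u = 6/((-1*(-1))) - 8/(-9) = 6/1 - 8*(-⅑) = 6*1 + 8/9 = 6 + 8/9 = 62/9 ≈ 6.8889)
u*E(69, n(S(4))) = (62/9)*9 = 62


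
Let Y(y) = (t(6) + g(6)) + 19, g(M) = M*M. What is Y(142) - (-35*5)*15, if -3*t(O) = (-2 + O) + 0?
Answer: 8036/3 ≈ 2678.7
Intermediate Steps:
t(O) = 2/3 - O/3 (t(O) = -((-2 + O) + 0)/3 = -(-2 + O)/3 = 2/3 - O/3)
g(M) = M**2
Y(y) = 161/3 (Y(y) = ((2/3 - 1/3*6) + 6**2) + 19 = ((2/3 - 2) + 36) + 19 = (-4/3 + 36) + 19 = 104/3 + 19 = 161/3)
Y(142) - (-35*5)*15 = 161/3 - (-35*5)*15 = 161/3 - (-175)*15 = 161/3 - 1*(-2625) = 161/3 + 2625 = 8036/3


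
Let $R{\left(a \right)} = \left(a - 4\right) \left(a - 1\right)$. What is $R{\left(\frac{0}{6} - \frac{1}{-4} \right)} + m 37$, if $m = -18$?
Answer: $- \frac{10611}{16} \approx -663.19$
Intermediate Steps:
$R{\left(a \right)} = \left(-1 + a\right) \left(-4 + a\right)$ ($R{\left(a \right)} = \left(-4 + a\right) \left(-1 + a\right) = \left(-1 + a\right) \left(-4 + a\right)$)
$R{\left(\frac{0}{6} - \frac{1}{-4} \right)} + m 37 = \left(4 + \left(\frac{0}{6} - \frac{1}{-4}\right)^{2} - 5 \left(\frac{0}{6} - \frac{1}{-4}\right)\right) - 666 = \left(4 + \left(0 \cdot \frac{1}{6} - - \frac{1}{4}\right)^{2} - 5 \left(0 \cdot \frac{1}{6} - - \frac{1}{4}\right)\right) - 666 = \left(4 + \left(0 + \frac{1}{4}\right)^{2} - 5 \left(0 + \frac{1}{4}\right)\right) - 666 = \left(4 + \left(\frac{1}{4}\right)^{2} - \frac{5}{4}\right) - 666 = \left(4 + \frac{1}{16} - \frac{5}{4}\right) - 666 = \frac{45}{16} - 666 = - \frac{10611}{16}$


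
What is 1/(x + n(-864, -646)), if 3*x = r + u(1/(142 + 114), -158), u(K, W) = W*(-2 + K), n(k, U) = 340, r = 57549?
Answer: 384/7537201 ≈ 5.0947e-5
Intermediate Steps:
x = 7406641/384 (x = (57549 - 158*(-2 + 1/(142 + 114)))/3 = (57549 - 158*(-2 + 1/256))/3 = (57549 - 158*(-511/256))/3 = (57549 + 40369/128)/3 = (⅓)*(7406641/128) = 7406641/384 ≈ 19288.)
1/(x + n(-864, -646)) = 1/(7406641/384 + 340) = 1/(7537201/384) = 384/7537201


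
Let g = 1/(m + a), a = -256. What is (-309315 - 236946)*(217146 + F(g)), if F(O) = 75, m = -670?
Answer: -118659360681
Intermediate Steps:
g = -1/926 (g = 1/(-670 - 256) = 1/(-926) = -1/926 ≈ -0.0010799)
(-309315 - 236946)*(217146 + F(g)) = (-309315 - 236946)*(217146 + 75) = -546261*217221 = -118659360681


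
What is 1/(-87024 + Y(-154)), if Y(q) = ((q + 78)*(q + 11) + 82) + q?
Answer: -1/76228 ≈ -1.3119e-5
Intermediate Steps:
Y(q) = 82 + q + (11 + q)*(78 + q) (Y(q) = ((78 + q)*(11 + q) + 82) + q = ((11 + q)*(78 + q) + 82) + q = (82 + (11 + q)*(78 + q)) + q = 82 + q + (11 + q)*(78 + q))
1/(-87024 + Y(-154)) = 1/(-87024 + (940 + (-154)² + 90*(-154))) = 1/(-87024 + (940 + 23716 - 13860)) = 1/(-87024 + 10796) = 1/(-76228) = -1/76228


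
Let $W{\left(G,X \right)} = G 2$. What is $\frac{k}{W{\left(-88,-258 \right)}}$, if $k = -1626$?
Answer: $\frac{813}{88} \approx 9.2386$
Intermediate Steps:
$W{\left(G,X \right)} = 2 G$
$\frac{k}{W{\left(-88,-258 \right)}} = - \frac{1626}{2 \left(-88\right)} = - \frac{1626}{-176} = \left(-1626\right) \left(- \frac{1}{176}\right) = \frac{813}{88}$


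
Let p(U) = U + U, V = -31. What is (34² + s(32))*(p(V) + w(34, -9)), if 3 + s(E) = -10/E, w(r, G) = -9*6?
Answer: -534847/4 ≈ -1.3371e+5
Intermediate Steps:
w(r, G) = -54
s(E) = -3 - 10/E
p(U) = 2*U
(34² + s(32))*(p(V) + w(34, -9)) = (34² + (-3 - 10/32))*(2*(-31) - 54) = (1156 + (-3 - 10*1/32))*(-62 - 54) = (1156 + (-3 - 5/16))*(-116) = (1156 - 53/16)*(-116) = (18443/16)*(-116) = -534847/4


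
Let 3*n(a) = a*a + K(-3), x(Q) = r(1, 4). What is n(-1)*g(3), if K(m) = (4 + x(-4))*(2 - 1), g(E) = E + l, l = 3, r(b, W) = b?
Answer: 12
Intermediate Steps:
x(Q) = 1
g(E) = 3 + E (g(E) = E + 3 = 3 + E)
K(m) = 5 (K(m) = (4 + 1)*(2 - 1) = 5*1 = 5)
n(a) = 5/3 + a**2/3 (n(a) = (a*a + 5)/3 = (a**2 + 5)/3 = (5 + a**2)/3 = 5/3 + a**2/3)
n(-1)*g(3) = (5/3 + (1/3)*(-1)**2)*(3 + 3) = (5/3 + (1/3)*1)*6 = (5/3 + 1/3)*6 = 2*6 = 12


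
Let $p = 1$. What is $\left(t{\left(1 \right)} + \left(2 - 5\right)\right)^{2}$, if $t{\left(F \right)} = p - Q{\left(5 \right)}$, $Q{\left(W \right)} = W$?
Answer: $49$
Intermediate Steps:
$t{\left(F \right)} = -4$ ($t{\left(F \right)} = 1 - 5 = -4$)
$\left(t{\left(1 \right)} + \left(2 - 5\right)\right)^{2} = \left(-4 + \left(2 - 5\right)\right)^{2} = \left(-4 - 3\right)^{2} = \left(-7\right)^{2} = 49$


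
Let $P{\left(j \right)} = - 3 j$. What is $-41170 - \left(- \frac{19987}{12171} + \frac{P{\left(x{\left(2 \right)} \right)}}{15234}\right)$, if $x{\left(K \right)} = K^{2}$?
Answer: $- \frac{1272191526395}{30902169} \approx -41168.0$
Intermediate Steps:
$-41170 - \left(- \frac{19987}{12171} + \frac{P{\left(x{\left(2 \right)} \right)}}{15234}\right) = -41170 - \left(- \frac{19987}{12171} + \frac{\left(-3\right) 2^{2}}{15234}\right) = -41170 - \left(\left(-19987\right) \frac{1}{12171} + \left(-3\right) 4 \cdot \frac{1}{15234}\right) = -41170 - \left(- \frac{19987}{12171} - \frac{2}{2539}\right) = -41170 - - \frac{50771335}{30902169} = -41170 + \frac{50771335}{30902169} = - \frac{1272191526395}{30902169}$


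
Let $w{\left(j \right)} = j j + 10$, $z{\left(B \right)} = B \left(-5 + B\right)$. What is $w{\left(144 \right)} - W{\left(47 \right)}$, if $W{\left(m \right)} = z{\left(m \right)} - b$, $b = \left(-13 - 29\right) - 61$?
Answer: $18669$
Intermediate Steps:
$b = -103$ ($b = -42 - 61 = -103$)
$W{\left(m \right)} = 103 + m \left(-5 + m\right)$ ($W{\left(m \right)} = m \left(-5 + m\right) - -103 = m \left(-5 + m\right) + 103 = 103 + m \left(-5 + m\right)$)
$w{\left(j \right)} = 10 + j^{2}$ ($w{\left(j \right)} = j^{2} + 10 = 10 + j^{2}$)
$w{\left(144 \right)} - W{\left(47 \right)} = \left(10 + 144^{2}\right) - \left(103 + 47 \left(-5 + 47\right)\right) = \left(10 + 20736\right) - \left(103 + 47 \cdot 42\right) = 20746 - \left(103 + 1974\right) = 20746 - 2077 = 18669$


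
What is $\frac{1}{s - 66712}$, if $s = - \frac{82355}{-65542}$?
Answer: $- \frac{65542}{4372355549} \approx -1.499 \cdot 10^{-5}$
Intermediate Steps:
$s = \frac{82355}{65542}$ ($s = \left(-82355\right) \left(- \frac{1}{65542}\right) = \frac{82355}{65542} \approx 1.2565$)
$\frac{1}{s - 66712} = \frac{1}{\frac{82355}{65542} - 66712} = \frac{1}{- \frac{4372355549}{65542}} = - \frac{65542}{4372355549}$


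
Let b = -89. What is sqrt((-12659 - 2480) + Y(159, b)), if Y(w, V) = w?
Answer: 2*I*sqrt(3745) ≈ 122.39*I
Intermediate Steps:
sqrt((-12659 - 2480) + Y(159, b)) = sqrt((-12659 - 2480) + 159) = sqrt(-15139 + 159) = sqrt(-14980) = 2*I*sqrt(3745)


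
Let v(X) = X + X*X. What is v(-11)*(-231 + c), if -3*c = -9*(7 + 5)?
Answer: -21450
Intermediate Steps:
c = 36 (c = -(-3)*(7 + 5) = -(-3)*12 = -1/3*(-108) = 36)
v(X) = X + X**2
v(-11)*(-231 + c) = (-11*(1 - 11))*(-231 + 36) = -11*(-10)*(-195) = 110*(-195) = -21450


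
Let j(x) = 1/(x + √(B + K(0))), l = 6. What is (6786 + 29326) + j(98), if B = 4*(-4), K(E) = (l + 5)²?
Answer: 49003998/1357 - √105/9499 ≈ 36112.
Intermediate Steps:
K(E) = 121 (K(E) = (6 + 5)² = 11² = 121)
B = -16
j(x) = 1/(x + √105) (j(x) = 1/(x + √(-16 + 121)) = 1/(x + √105))
(6786 + 29326) + j(98) = (6786 + 29326) + 1/(98 + √105) = 36112 + 1/(98 + √105)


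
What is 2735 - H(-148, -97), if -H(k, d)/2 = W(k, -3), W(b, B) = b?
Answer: 2439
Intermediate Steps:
H(k, d) = -2*k
2735 - H(-148, -97) = 2735 - (-2)*(-148) = 2735 - 1*296 = 2735 - 296 = 2439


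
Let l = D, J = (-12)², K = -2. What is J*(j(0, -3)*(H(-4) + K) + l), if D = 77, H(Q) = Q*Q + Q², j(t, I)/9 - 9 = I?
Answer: 244368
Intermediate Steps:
j(t, I) = 81 + 9*I
H(Q) = 2*Q² (H(Q) = Q² + Q² = 2*Q²)
J = 144
l = 77
J*(j(0, -3)*(H(-4) + K) + l) = 144*((81 + 9*(-3))*(2*(-4)² - 2) + 77) = 144*((81 - 27)*(2*16 - 2) + 77) = 144*(54*(32 - 2) + 77) = 144*(54*30 + 77) = 144*(1620 + 77) = 144*1697 = 244368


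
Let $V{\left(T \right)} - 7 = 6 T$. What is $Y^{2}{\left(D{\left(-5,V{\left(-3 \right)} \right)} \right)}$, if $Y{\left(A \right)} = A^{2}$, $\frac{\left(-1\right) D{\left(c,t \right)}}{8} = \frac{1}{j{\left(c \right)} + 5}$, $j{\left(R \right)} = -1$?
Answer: $16$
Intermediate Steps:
$V{\left(T \right)} = 7 + 6 T$
$D{\left(c,t \right)} = -2$ ($D{\left(c,t \right)} = - \frac{8}{-1 + 5} = - \frac{8}{4} = \left(-8\right) \frac{1}{4} = -2$)
$Y^{2}{\left(D{\left(-5,V{\left(-3 \right)} \right)} \right)} = \left(\left(-2\right)^{2}\right)^{2} = 4^{2} = 16$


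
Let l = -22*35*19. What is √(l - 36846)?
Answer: 2*I*√12869 ≈ 226.88*I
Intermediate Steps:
l = -14630 (l = -770*19 = -14630)
√(l - 36846) = √(-14630 - 36846) = √(-51476) = 2*I*√12869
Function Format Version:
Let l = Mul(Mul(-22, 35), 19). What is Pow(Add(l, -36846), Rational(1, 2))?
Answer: Mul(2, I, Pow(12869, Rational(1, 2))) ≈ Mul(226.88, I)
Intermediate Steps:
l = -14630 (l = Mul(-770, 19) = -14630)
Pow(Add(l, -36846), Rational(1, 2)) = Pow(Add(-14630, -36846), Rational(1, 2)) = Pow(-51476, Rational(1, 2)) = Mul(2, I, Pow(12869, Rational(1, 2)))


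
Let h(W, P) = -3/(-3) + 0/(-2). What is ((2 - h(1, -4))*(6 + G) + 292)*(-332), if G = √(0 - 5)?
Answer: -98936 - 332*I*√5 ≈ -98936.0 - 742.38*I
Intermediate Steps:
h(W, P) = 1 (h(W, P) = -3*(-⅓) + 0*(-½) = 1 + 0 = 1)
G = I*√5 (G = √(-5) = I*√5 ≈ 2.2361*I)
((2 - h(1, -4))*(6 + G) + 292)*(-332) = ((2 - 1*1)*(6 + I*√5) + 292)*(-332) = ((2 - 1)*(6 + I*√5) + 292)*(-332) = (1*(6 + I*√5) + 292)*(-332) = ((6 + I*√5) + 292)*(-332) = (298 + I*√5)*(-332) = -98936 - 332*I*√5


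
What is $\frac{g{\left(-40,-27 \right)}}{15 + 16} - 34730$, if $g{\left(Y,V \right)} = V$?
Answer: $- \frac{1076657}{31} \approx -34731.0$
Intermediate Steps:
$\frac{g{\left(-40,-27 \right)}}{15 + 16} - 34730 = \frac{1}{15 + 16} \left(-27\right) - 34730 = \frac{1}{31} \left(-27\right) - 34730 = - \frac{27}{31} - 34730 = - \frac{1076657}{31}$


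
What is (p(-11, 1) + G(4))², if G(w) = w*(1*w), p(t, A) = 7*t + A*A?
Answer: 3600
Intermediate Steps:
p(t, A) = A² + 7*t (p(t, A) = 7*t + A² = A² + 7*t)
G(w) = w² (G(w) = w*w = w²)
(p(-11, 1) + G(4))² = ((1² + 7*(-11)) + 4²)² = ((1 - 77) + 16)² = (-76 + 16)² = (-60)² = 3600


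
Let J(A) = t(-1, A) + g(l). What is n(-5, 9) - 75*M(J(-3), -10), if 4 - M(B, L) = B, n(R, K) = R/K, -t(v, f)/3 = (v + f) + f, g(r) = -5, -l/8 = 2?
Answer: 8095/9 ≈ 899.44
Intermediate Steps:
l = -16 (l = -8*2 = -16)
t(v, f) = -6*f - 3*v (t(v, f) = -3*((v + f) + f) = -3*((f + v) + f) = -3*(v + 2*f) = -6*f - 3*v)
J(A) = -2 - 6*A (J(A) = (-6*A - 3*(-1)) - 5 = (-6*A + 3) - 5 = (3 - 6*A) - 5 = -2 - 6*A)
M(B, L) = 4 - B
n(-5, 9) - 75*M(J(-3), -10) = -5/9 - 75*(4 - (-2 - 6*(-3))) = -5*⅑ - 75*(4 - (-2 + 18)) = -5/9 - 75*(4 - 1*16) = -5/9 - 75*(4 - 16) = -5/9 - 75*(-12) = -5/9 + 900 = 8095/9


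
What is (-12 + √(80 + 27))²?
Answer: (12 - √107)² ≈ 2.7421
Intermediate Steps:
(-12 + √(80 + 27))² = (-12 + √107)²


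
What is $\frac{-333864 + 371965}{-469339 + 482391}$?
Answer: $\frac{38101}{13052} \approx 2.9192$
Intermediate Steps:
$\frac{-333864 + 371965}{-469339 + 482391} = \frac{38101}{13052}$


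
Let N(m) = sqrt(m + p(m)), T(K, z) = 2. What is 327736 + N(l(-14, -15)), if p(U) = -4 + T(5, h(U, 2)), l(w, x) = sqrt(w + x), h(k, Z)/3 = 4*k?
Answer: 327736 + sqrt(-2 + I*sqrt(29)) ≈ 3.2774e+5 + 1.9678*I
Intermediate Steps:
h(k, Z) = 12*k (h(k, Z) = 3*(4*k) = 12*k)
p(U) = -2 (p(U) = -4 + 2 = -2)
N(m) = sqrt(-2 + m) (N(m) = sqrt(m - 2) = sqrt(-2 + m))
327736 + N(l(-14, -15)) = 327736 + sqrt(-2 + sqrt(-14 - 15)) = 327736 + sqrt(-2 + sqrt(-29)) = 327736 + sqrt(-2 + I*sqrt(29))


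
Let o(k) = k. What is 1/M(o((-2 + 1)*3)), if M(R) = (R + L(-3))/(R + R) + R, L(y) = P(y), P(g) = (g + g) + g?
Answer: -1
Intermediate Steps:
P(g) = 3*g (P(g) = 2*g + g = 3*g)
L(y) = 3*y
M(R) = R + (-9 + R)/(2*R) (M(R) = (R + 3*(-3))/(R + R) + R = (R - 9)/((2*R)) + R = (-9 + R)*(1/(2*R)) + R = (-9 + R)/(2*R) + R = R + (-9 + R)/(2*R))
1/M(o((-2 + 1)*3)) = 1/(½ + (-2 + 1)*3 - 9*1/(3*(-2 + 1))/2) = 1/(½ - 1*3 - 9/(2*((-1*3)))) = 1/(½ - 3 - 9/2/(-3)) = 1/(½ - 3 - 9/2*(-⅓)) = 1/(½ - 3 + 3/2) = 1/(-1) = -1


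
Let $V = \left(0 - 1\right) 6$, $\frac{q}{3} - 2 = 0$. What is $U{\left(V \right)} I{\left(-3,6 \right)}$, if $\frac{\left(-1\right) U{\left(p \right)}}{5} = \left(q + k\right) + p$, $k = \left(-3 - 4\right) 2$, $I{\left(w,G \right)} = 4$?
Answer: $280$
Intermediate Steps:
$q = 6$ ($q = 6 + 3 \cdot 0 = 6 + 0 = 6$)
$k = -14$ ($k = \left(-7\right) 2 = -14$)
$V = -6$ ($V = \left(-1\right) 6 = -6$)
$U{\left(p \right)} = 40 - 5 p$ ($U{\left(p \right)} = - 5 \left(\left(6 - 14\right) + p\right) = - 5 \left(-8 + p\right) = 40 - 5 p$)
$U{\left(V \right)} I{\left(-3,6 \right)} = \left(40 - -30\right) 4 = \left(40 + 30\right) 4 = 70 \cdot 4 = 280$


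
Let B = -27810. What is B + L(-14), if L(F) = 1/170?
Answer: -4727699/170 ≈ -27810.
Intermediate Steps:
L(F) = 1/170
B + L(-14) = -27810 + 1/170 = -4727699/170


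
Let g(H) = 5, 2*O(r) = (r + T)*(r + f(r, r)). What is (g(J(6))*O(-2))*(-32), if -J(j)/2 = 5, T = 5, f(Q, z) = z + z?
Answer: 1440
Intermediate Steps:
f(Q, z) = 2*z
J(j) = -10 (J(j) = -2*5 = -10)
O(r) = 3*r*(5 + r)/2 (O(r) = ((r + 5)*(r + 2*r))/2 = ((5 + r)*(3*r))/2 = (3*r*(5 + r))/2 = 3*r*(5 + r)/2)
(g(J(6))*O(-2))*(-32) = (5*((3/2)*(-2)*(5 - 2)))*(-32) = (5*((3/2)*(-2)*3))*(-32) = (5*(-9))*(-32) = -45*(-32) = 1440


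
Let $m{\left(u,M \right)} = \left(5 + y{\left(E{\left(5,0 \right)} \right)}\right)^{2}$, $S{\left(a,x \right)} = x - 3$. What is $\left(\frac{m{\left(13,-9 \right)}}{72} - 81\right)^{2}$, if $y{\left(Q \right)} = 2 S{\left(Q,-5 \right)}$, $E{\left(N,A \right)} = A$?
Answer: $\frac{32615521}{5184} \approx 6291.6$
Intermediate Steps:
$S{\left(a,x \right)} = -3 + x$
$y{\left(Q \right)} = -16$ ($y{\left(Q \right)} = 2 \left(-3 - 5\right) = 2 \left(-8\right) = -16$)
$m{\left(u,M \right)} = 121$ ($m{\left(u,M \right)} = \left(5 - 16\right)^{2} = \left(-11\right)^{2} = 121$)
$\left(\frac{m{\left(13,-9 \right)}}{72} - 81\right)^{2} = \left(\frac{121}{72} - 81\right)^{2} = \left(- \frac{5711}{72}\right)^{2} = \frac{32615521}{5184}$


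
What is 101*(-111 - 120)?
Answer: -23331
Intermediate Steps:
101*(-111 - 120) = 101*(-231) = -23331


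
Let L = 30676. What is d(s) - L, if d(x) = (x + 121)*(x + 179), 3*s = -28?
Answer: -105569/9 ≈ -11730.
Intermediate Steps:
s = -28/3 (s = (⅓)*(-28) = -28/3 ≈ -9.3333)
d(x) = (121 + x)*(179 + x)
d(s) - L = (21659 + (-28/3)² + 300*(-28/3)) - 1*30676 = (21659 + 784/9 - 2800) - 30676 = 170515/9 - 30676 = -105569/9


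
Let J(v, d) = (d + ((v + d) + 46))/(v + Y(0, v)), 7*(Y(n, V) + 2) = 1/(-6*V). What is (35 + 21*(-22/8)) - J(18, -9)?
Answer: -1239749/48380 ≈ -25.625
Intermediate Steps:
Y(n, V) = -2 - 1/(42*V) (Y(n, V) = -2 + 1/(7*((-6*V))) = -2 + (-1/(6*V))/7 = -2 - 1/(42*V))
J(v, d) = (46 + v + 2*d)/(-2 + v - 1/(42*v)) (J(v, d) = (d + ((v + d) + 46))/(v + (-2 - 1/(42*v))) = (d + ((d + v) + 46))/(-2 + v - 1/(42*v)) = (d + (46 + d + v))/(-2 + v - 1/(42*v)) = (46 + v + 2*d)/(-2 + v - 1/(42*v)))
(35 + 21*(-22/8)) - J(18, -9) = (35 + 21*(-22/8)) - (-42)*18*(46 + 18 + 2*(-9))/(1 - 42*18*(-2 + 18)) = (35 + 21*(-22*⅛)) - (-42)*18*(46 + 18 - 18)/(1 - 42*18*16) = (35 + 21*(-11/4)) - (-42)*18*46/(1 - 12096) = (35 - 231/4) - (-42)*18*46/(-12095) = -91/4 - (-42)*18*(-1)*46/12095 = -91/4 - 1*34776/12095 = -91/4 - 34776/12095 = -1239749/48380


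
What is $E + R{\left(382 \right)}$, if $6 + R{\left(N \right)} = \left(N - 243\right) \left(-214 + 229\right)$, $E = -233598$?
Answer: $-231519$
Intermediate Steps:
$R{\left(N \right)} = -3651 + 15 N$ ($R{\left(N \right)} = -6 + \left(N - 243\right) \left(-214 + 229\right) = -6 + \left(-243 + N\right) 15 = -6 + \left(-3645 + 15 N\right) = -3651 + 15 N$)
$E + R{\left(382 \right)} = -233598 + \left(-3651 + 15 \cdot 382\right) = -233598 + \left(-3651 + 5730\right) = -233598 + 2079 = -231519$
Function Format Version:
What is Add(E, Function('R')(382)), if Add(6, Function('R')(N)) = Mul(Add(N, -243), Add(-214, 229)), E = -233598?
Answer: -231519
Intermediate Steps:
Function('R')(N) = Add(-3651, Mul(15, N)) (Function('R')(N) = Add(-6, Mul(Add(N, -243), Add(-214, 229))) = Add(-6, Mul(Add(-243, N), 15)) = Add(-6, Add(-3645, Mul(15, N))) = Add(-3651, Mul(15, N)))
Add(E, Function('R')(382)) = Add(-233598, Add(-3651, Mul(15, 382))) = Add(-233598, Add(-3651, 5730)) = Add(-233598, 2079) = -231519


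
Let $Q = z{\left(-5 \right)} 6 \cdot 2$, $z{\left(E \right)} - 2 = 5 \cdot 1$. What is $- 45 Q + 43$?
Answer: $-3737$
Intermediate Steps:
$z{\left(E \right)} = 7$ ($z{\left(E \right)} = 2 + 5 \cdot 1 = 2 + 5 = 7$)
$Q = 84$ ($Q = 7 \cdot 6 \cdot 2 = 42 \cdot 2 = 84$)
$- 45 Q + 43 = \left(-45\right) 84 + 43 = -3780 + 43 = -3737$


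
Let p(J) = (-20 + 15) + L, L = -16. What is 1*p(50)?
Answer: -21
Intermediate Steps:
p(J) = -21 (p(J) = (-20 + 15) - 16 = -5 - 16 = -21)
1*p(50) = 1*(-21) = -21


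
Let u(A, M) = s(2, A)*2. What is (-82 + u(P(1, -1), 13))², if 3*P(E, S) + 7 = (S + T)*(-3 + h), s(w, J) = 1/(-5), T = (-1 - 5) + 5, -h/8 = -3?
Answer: 169744/25 ≈ 6789.8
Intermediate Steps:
h = 24 (h = -8*(-3) = 24)
T = -1 (T = -6 + 5 = -1)
s(w, J) = -⅕
P(E, S) = -28/3 + 7*S (P(E, S) = -7/3 + ((S - 1)*(-3 + 24))/3 = -7/3 + ((-1 + S)*21)/3 = -7/3 + (-21 + 21*S)/3 = -7/3 + (-7 + 7*S) = -28/3 + 7*S)
u(A, M) = -⅖ (u(A, M) = -⅕*2 = -⅖)
(-82 + u(P(1, -1), 13))² = (-82 - ⅖)² = (-412/5)² = 169744/25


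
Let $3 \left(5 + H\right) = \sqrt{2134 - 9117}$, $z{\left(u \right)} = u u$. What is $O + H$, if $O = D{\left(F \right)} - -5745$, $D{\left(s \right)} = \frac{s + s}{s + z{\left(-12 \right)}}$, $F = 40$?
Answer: $\frac{132030}{23} + \frac{i \sqrt{6983}}{3} \approx 5740.4 + 27.855 i$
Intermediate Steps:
$z{\left(u \right)} = u^{2}$
$D{\left(s \right)} = \frac{2 s}{144 + s}$ ($D{\left(s \right)} = \frac{s + s}{s + \left(-12\right)^{2}} = \frac{2 s}{s + 144} = \frac{2 s}{144 + s}$)
$H = -5 + \frac{i \sqrt{6983}}{3}$ ($H = -5 + \frac{\sqrt{2134 - 9117}}{3} = -5 + \frac{\sqrt{-6983}}{3} = -5 + \frac{i \sqrt{6983}}{3} \approx -5.0 + 27.855 i$)
$O = \frac{132145}{23}$ ($O = 2 \cdot 40 \frac{1}{144 + 40} - -5745 = 2 \cdot 40 \cdot \frac{1}{184} + 5745 = \frac{10}{23} + 5745 = \frac{132145}{23} \approx 5745.4$)
$O + H = \frac{132145}{23} - \left(5 - \frac{i \sqrt{6983}}{3}\right) = \frac{132030}{23} + \frac{i \sqrt{6983}}{3}$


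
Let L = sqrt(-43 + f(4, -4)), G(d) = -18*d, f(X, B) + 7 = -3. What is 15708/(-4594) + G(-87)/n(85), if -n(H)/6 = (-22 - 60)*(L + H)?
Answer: 3*(-214676*sqrt(53) + 18047621*I)/(188354*(sqrt(53) - 85*I)) ≈ -3.3821 - 0.0031838*I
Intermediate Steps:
f(X, B) = -10 (f(X, B) = -7 - 3 = -10)
L = I*sqrt(53) (L = sqrt(-43 - 10) = sqrt(-53) = I*sqrt(53) ≈ 7.2801*I)
n(H) = 492*H + 492*I*sqrt(53) (n(H) = -6*(-22 - 60)*(I*sqrt(53) + H) = -(-492)*(H + I*sqrt(53)) = -6*(-82*H - 82*I*sqrt(53)) = 492*H + 492*I*sqrt(53))
15708/(-4594) + G(-87)/n(85) = 15708/(-4594) + (-18*(-87))/(492*85 + 492*I*sqrt(53)) = 15708*(-1/4594) + 1566/(41820 + 492*I*sqrt(53)) = -7854/2297 + 1566/(41820 + 492*I*sqrt(53))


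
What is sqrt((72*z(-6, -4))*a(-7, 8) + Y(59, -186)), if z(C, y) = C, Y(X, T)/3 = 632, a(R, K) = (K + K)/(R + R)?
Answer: 2*sqrt(29274)/7 ≈ 48.885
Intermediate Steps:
a(R, K) = K/R (a(R, K) = (2*K)/((2*R)) = (2*K)*(1/(2*R)) = K/R)
Y(X, T) = 1896 (Y(X, T) = 3*632 = 1896)
sqrt((72*z(-6, -4))*a(-7, 8) + Y(59, -186)) = sqrt((72*(-6))*(8/(-7)) + 1896) = sqrt(-3456*(-1)/7 + 1896) = sqrt(-432*(-8/7) + 1896) = sqrt(3456/7 + 1896) = sqrt(16728/7) = 2*sqrt(29274)/7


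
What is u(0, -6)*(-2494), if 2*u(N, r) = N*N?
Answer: 0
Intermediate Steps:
u(N, r) = N²/2 (u(N, r) = (N*N)/2 = N²/2)
u(0, -6)*(-2494) = ((½)*0²)*(-2494) = ((½)*0)*(-2494) = 0*(-2494) = 0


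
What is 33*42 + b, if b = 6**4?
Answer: 2682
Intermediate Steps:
b = 1296
33*42 + b = 33*42 + 1296 = 1386 + 1296 = 2682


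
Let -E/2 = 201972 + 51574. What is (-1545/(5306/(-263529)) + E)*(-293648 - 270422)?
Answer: 92002953511235/379 ≈ 2.4275e+11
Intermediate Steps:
E = -507092 (E = -2*(201972 + 51574) = -2*253546 = -507092)
(-1545/(5306/(-263529)) + E)*(-293648 - 270422) = (-1545/(5306/(-263529)) - 507092)*(-293648 - 270422) = (-1545/(5306*(-1/263529)) - 507092)*(-564070) = (-1545/(-758/37647) - 507092)*(-564070) = (-1545*(-37647/758) - 507092)*(-564070) = (58164615/758 - 507092)*(-564070) = -326211121/758*(-564070) = 92002953511235/379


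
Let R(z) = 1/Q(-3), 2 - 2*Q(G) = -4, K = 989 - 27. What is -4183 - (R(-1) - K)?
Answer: -9664/3 ≈ -3221.3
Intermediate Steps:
K = 962
Q(G) = 3 (Q(G) = 1 - ½*(-4) = 1 + 2 = 3)
R(z) = ⅓ (R(z) = 1/3 = ⅓)
-4183 - (R(-1) - K) = -4183 - (⅓ - 1*962) = -4183 - (⅓ - 962) = -4183 - 1*(-2885/3) = -4183 + 2885/3 = -9664/3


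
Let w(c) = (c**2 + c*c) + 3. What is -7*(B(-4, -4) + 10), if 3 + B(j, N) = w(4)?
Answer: -294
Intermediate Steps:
w(c) = 3 + 2*c**2 (w(c) = (c**2 + c**2) + 3 = 2*c**2 + 3 = 3 + 2*c**2)
B(j, N) = 32 (B(j, N) = -3 + (3 + 2*4**2) = -3 + (3 + 2*16) = -3 + (3 + 32) = -3 + 35 = 32)
-7*(B(-4, -4) + 10) = -7*(32 + 10) = -7*42 = -294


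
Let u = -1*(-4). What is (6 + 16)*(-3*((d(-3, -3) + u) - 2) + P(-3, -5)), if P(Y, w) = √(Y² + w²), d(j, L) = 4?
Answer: -396 + 22*√34 ≈ -267.72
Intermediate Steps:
u = 4
(6 + 16)*(-3*((d(-3, -3) + u) - 2) + P(-3, -5)) = (6 + 16)*(-3*((4 + 4) - 2) + √((-3)² + (-5)²)) = 22*(-3*(8 - 2) + √(9 + 25)) = 22*(-3*6 + √34) = 22*(-18 + √34) = -396 + 22*√34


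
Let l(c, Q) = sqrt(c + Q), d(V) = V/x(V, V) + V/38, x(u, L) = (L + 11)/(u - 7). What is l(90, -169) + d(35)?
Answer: 19425/874 + I*sqrt(79) ≈ 22.225 + 8.8882*I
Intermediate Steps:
x(u, L) = (11 + L)/(-7 + u)
d(V) = V/38 + V*(-7 + V)/(11 + V) (d(V) = V/(((11 + V)/(-7 + V))) + V/38 = V*((-7 + V)/(11 + V)) + V*(1/38) = V*(-7 + V)/(11 + V) + V/38 = V/38 + V*(-7 + V)/(11 + V))
l(c, Q) = sqrt(Q + c)
l(90, -169) + d(35) = sqrt(-169 + 90) + (3/38)*35*(-85 + 13*35)/(11 + 35) = sqrt(-79) + (3/38)*35*(-85 + 455)/46 = I*sqrt(79) + (3/38)*35*(1/46)*370 = I*sqrt(79) + 19425/874 = 19425/874 + I*sqrt(79)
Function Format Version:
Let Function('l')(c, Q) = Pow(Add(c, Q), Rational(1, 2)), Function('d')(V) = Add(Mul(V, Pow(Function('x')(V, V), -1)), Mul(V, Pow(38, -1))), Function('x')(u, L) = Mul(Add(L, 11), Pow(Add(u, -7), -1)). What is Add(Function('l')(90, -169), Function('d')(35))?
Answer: Add(Rational(19425, 874), Mul(I, Pow(79, Rational(1, 2)))) ≈ Add(22.225, Mul(8.8882, I))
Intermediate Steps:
Function('x')(u, L) = Mul(Pow(Add(-7, u), -1), Add(11, L)) (Function('x')(u, L) = Mul(Add(11, L), Pow(Add(-7, u), -1)) = Mul(Pow(Add(-7, u), -1), Add(11, L)))
Function('d')(V) = Add(Mul(Rational(1, 38), V), Mul(V, Pow(Add(11, V), -1), Add(-7, V))) (Function('d')(V) = Add(Mul(V, Pow(Mul(Pow(Add(-7, V), -1), Add(11, V)), -1)), Mul(V, Pow(38, -1))) = Add(Mul(V, Mul(Pow(Add(11, V), -1), Add(-7, V))), Mul(V, Rational(1, 38))) = Add(Mul(V, Pow(Add(11, V), -1), Add(-7, V)), Mul(Rational(1, 38), V)) = Add(Mul(Rational(1, 38), V), Mul(V, Pow(Add(11, V), -1), Add(-7, V))))
Function('l')(c, Q) = Pow(Add(Q, c), Rational(1, 2))
Add(Function('l')(90, -169), Function('d')(35)) = Add(Pow(Add(-169, 90), Rational(1, 2)), Mul(Rational(3, 38), 35, Pow(Add(11, 35), -1), Add(-85, Mul(13, 35)))) = Add(Pow(-79, Rational(1, 2)), Mul(Rational(3, 38), 35, Pow(46, -1), Add(-85, 455))) = Add(Mul(I, Pow(79, Rational(1, 2))), Mul(Rational(3, 38), 35, Rational(1, 46), 370)) = Add(Mul(I, Pow(79, Rational(1, 2))), Rational(19425, 874)) = Add(Rational(19425, 874), Mul(I, Pow(79, Rational(1, 2))))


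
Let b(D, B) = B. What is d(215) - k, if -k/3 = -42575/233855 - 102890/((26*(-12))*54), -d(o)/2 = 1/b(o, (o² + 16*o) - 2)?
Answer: 115933230025369/6522389189784 ≈ 17.775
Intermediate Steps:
d(o) = -2/(-2 + o² + 16*o) (d(o) = -2/((o² + 16*o) - 2) = -2/(-2 + o² + 16*o))
k = -2334403735/131332968 (k = -3*(-42575/233855 - 102890/((26*(-12))*54)) = -3*(-42575*1/233855 - 102890/((-312*54))) = -3*(-8515/46771 - 102890/(-16848)) = -3*(-8515/46771 - 102890*(-1/16848)) = -3*(-8515/46771 + 51445/8424) = -3*2334403735/393998904 = -2334403735/131332968 ≈ -17.775)
d(215) - k = -2/(-2 + 215² + 16*215) - 1*(-2334403735/131332968) = -2/(-2 + 46225 + 3440) + 2334403735/131332968 = -2/49663 + 2334403735/131332968 = 115933230025369/6522389189784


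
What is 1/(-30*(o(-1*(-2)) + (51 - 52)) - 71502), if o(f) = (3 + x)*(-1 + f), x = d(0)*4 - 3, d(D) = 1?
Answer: -1/71592 ≈ -1.3968e-5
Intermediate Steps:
x = 1 (x = 1*4 - 3 = 4 - 3 = 1)
o(f) = -4 + 4*f (o(f) = (3 + 1)*(-1 + f) = 4*(-1 + f) = -4 + 4*f)
1/(-30*(o(-1*(-2)) + (51 - 52)) - 71502) = 1/(-30*((-4 + 4*(-1*(-2))) + (51 - 52)) - 71502) = 1/(-30*((-4 + 4*2) - 1) - 71502) = 1/(-30*((-4 + 8) - 1) - 71502) = 1/(-30*(4 - 1) - 71502) = 1/(-30*3 - 71502) = 1/(-90 - 71502) = 1/(-71592) = -1/71592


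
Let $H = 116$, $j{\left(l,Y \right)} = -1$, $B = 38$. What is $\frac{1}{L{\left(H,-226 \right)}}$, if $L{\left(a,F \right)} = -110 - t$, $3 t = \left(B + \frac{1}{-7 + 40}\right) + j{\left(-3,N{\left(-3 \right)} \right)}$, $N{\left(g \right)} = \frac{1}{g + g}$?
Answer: $- \frac{99}{12112} \approx -0.0081737$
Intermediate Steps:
$N{\left(g \right)} = \frac{1}{2 g}$
$t = \frac{1222}{99}$ ($t = \frac{\left(38 + \frac{1}{-7 + 40}\right) - 1}{3} = \frac{\left(38 + \frac{1}{33}\right) - 1}{3} = \frac{\frac{1255}{33} - 1}{3} = \frac{1}{3} \cdot \frac{1222}{33} = \frac{1222}{99} \approx 12.343$)
$L{\left(a,F \right)} = - \frac{12112}{99}$ ($L{\left(a,F \right)} = -110 - \frac{1222}{99} = - \frac{12112}{99}$)
$\frac{1}{L{\left(H,-226 \right)}} = \frac{1}{- \frac{12112}{99}} = - \frac{99}{12112}$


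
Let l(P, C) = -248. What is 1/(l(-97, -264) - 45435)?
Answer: -1/45683 ≈ -2.1890e-5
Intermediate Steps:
1/(l(-97, -264) - 45435) = 1/(-248 - 45435) = 1/(-45683) = -1/45683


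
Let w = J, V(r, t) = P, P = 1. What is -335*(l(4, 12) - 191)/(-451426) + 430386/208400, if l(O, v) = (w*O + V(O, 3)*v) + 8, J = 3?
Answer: 45796751109/23519294600 ≈ 1.9472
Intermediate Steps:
V(r, t) = 1
w = 3
l(O, v) = 8 + v + 3*O (l(O, v) = (3*O + 1*v) + 8 = (3*O + v) + 8 = (v + 3*O) + 8 = 8 + v + 3*O)
-335*(l(4, 12) - 191)/(-451426) + 430386/208400 = -335*((8 + 12 + 3*4) - 191)/(-451426) + 430386/208400 = -335*((8 + 12 + 12) - 191)*(-1/451426) + 430386*(1/208400) = -335*(32 - 191)*(-1/451426) + 215193/104200 = -335*(-159)*(-1/451426) + 215193/104200 = 53265*(-1/451426) + 215193/104200 = -53265/451426 + 215193/104200 = 45796751109/23519294600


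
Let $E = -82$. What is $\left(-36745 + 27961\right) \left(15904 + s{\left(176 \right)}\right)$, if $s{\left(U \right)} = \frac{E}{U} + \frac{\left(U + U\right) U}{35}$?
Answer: $- \frac{59769257778}{385} \approx -1.5524 \cdot 10^{8}$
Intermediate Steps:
$s{\left(U \right)} = - \frac{82}{U} + \frac{2 U^{2}}{35}$ ($s{\left(U \right)} = - \frac{82}{U} + \frac{\left(U + U\right) U}{35} = - \frac{82}{U} + 2 U U \frac{1}{35} = - \frac{82}{U} + 2 U^{2} \cdot \frac{1}{35} = - \frac{82}{U} + \frac{2 U^{2}}{35}$)
$\left(-36745 + 27961\right) \left(15904 + s{\left(176 \right)}\right) = \left(-36745 + 27961\right) \left(15904 + \frac{2 \left(-1435 + 176^{3}\right)}{35 \cdot 176}\right) = - 8784 \left(15904 + \frac{2}{35} \cdot \frac{1}{176} \left(-1435 + 5451776\right)\right) = - 8784 \left(15904 + \frac{2}{35} \cdot \frac{1}{176} \cdot 5450341\right) = - 8784 \left(15904 + \frac{5450341}{3080}\right) = \left(-8784\right) \frac{54434661}{3080} = - \frac{59769257778}{385}$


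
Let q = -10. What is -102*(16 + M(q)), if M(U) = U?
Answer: -612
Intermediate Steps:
-102*(16 + M(q)) = -102*(16 - 10) = -102*6 = -612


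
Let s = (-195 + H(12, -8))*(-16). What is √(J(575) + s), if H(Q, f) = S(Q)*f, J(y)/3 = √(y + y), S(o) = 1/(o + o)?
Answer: √(28128 + 135*√46)/3 ≈ 56.807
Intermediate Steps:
S(o) = 1/(2*o)
J(y) = 3*√2*√y (J(y) = 3*√(y + y) = 3*√(2*y) = 3*(√2*√y) = 3*√2*√y)
H(Q, f) = f/(2*Q) (H(Q, f) = (1/(2*Q))*f = f/(2*Q))
s = 9376/3 (s = (-195 + (½)*(-8)/12)*(-16) = (-195 + (½)*(-8)*(1/12))*(-16) = (-195 - ⅓)*(-16) = -586/3*(-16) = 9376/3 ≈ 3125.3)
√(J(575) + s) = √(3*√2*√575 + 9376/3) = √(3*√2*(5*√23) + 9376/3) = √(15*√46 + 9376/3) = √(9376/3 + 15*√46)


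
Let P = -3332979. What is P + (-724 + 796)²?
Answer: -3327795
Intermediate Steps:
P + (-724 + 796)² = -3332979 + (-724 + 796)² = -3332979 + 72² = -3332979 + 5184 = -3327795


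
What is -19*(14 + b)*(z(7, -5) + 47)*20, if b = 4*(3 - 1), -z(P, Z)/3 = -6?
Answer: -543400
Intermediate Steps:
z(P, Z) = 18 (z(P, Z) = -3*(-6) = 18)
b = 8 (b = 4*2 = 8)
-19*(14 + b)*(z(7, -5) + 47)*20 = -19*(14 + 8)*(18 + 47)*20 = -418*65*20 = -19*1430*20 = -27170*20 = -543400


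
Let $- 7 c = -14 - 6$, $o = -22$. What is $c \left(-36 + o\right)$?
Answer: $- \frac{1160}{7} \approx -165.71$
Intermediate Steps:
$c = \frac{20}{7}$ ($c = - \frac{-14 - 6}{7} = \left(- \frac{1}{7}\right) \left(-20\right) = \frac{20}{7} \approx 2.8571$)
$c \left(-36 + o\right) = \frac{20 \left(-36 - 22\right)}{7} = \frac{20}{7} \left(-58\right) = - \frac{1160}{7}$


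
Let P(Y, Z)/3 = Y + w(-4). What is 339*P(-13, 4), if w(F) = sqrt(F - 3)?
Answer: -13221 + 1017*I*sqrt(7) ≈ -13221.0 + 2690.7*I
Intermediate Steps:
w(F) = sqrt(-3 + F)
P(Y, Z) = 3*Y + 3*I*sqrt(7) (P(Y, Z) = 3*(Y + sqrt(-3 - 4)) = 3*(Y + sqrt(-7)) = 3*(Y + I*sqrt(7)) = 3*Y + 3*I*sqrt(7))
339*P(-13, 4) = 339*(3*(-13) + 3*I*sqrt(7)) = 339*(-39 + 3*I*sqrt(7)) = -13221 + 1017*I*sqrt(7)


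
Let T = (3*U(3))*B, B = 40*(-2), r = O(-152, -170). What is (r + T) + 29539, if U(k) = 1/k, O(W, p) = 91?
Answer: 29550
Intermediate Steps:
r = 91
B = -80
T = -80 (T = (3/3)*(-80) = (3*(⅓))*(-80) = 1*(-80) = -80)
(r + T) + 29539 = (91 - 80) + 29539 = 11 + 29539 = 29550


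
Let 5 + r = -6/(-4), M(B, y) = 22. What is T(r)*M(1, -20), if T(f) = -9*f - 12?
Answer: 429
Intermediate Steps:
r = -7/2 (r = -5 - 6/(-4) = -5 - 6*(-¼) = -5 + 3/2 = -7/2 ≈ -3.5000)
T(f) = -12 - 9*f
T(r)*M(1, -20) = (-12 - 9*(-7/2))*22 = (-12 + 63/2)*22 = (39/2)*22 = 429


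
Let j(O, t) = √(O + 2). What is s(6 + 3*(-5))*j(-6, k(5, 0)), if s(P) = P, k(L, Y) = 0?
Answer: -18*I ≈ -18.0*I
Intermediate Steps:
j(O, t) = √(2 + O)
s(6 + 3*(-5))*j(-6, k(5, 0)) = (6 + 3*(-5))*√(2 - 6) = (6 - 15)*√(-4) = -18*I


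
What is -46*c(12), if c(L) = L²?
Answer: -6624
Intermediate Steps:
-46*c(12) = -46*12² = -46*144 = -6624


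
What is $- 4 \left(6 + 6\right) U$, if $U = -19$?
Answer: $912$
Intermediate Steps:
$- 4 \left(6 + 6\right) U = - 4 \left(6 + 6\right) \left(-19\right) = \left(-4\right) 12 \left(-19\right) = \left(-48\right) \left(-19\right) = 912$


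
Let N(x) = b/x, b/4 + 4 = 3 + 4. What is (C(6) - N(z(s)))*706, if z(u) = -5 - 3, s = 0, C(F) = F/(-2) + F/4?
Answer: 0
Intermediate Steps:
C(F) = -F/4 (C(F) = F*(-½) + F*(¼) = -F/2 + F/4 = -F/4)
z(u) = -8
b = 12 (b = -16 + 4*(3 + 4) = -16 + 4*7 = -16 + 28 = 12)
N(x) = 12/x
(C(6) - N(z(s)))*706 = (-¼*6 - 12/(-8))*706 = (-3/2 - 12*(-1)/8)*706 = (-3/2 - 1*(-3/2))*706 = (-3/2 + 3/2)*706 = 0*706 = 0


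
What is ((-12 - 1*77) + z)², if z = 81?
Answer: 64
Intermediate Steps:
((-12 - 1*77) + z)² = ((-12 - 1*77) + 81)² = ((-12 - 77) + 81)² = (-89 + 81)² = (-8)² = 64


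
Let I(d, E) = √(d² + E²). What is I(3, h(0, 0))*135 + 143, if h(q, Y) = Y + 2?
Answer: 143 + 135*√13 ≈ 629.75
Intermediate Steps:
h(q, Y) = 2 + Y
I(d, E) = √(E² + d²)
I(3, h(0, 0))*135 + 143 = √((2 + 0)² + 3²)*135 + 143 = √(2² + 9)*135 + 143 = √(4 + 9)*135 + 143 = √13*135 + 143 = 135*√13 + 143 = 143 + 135*√13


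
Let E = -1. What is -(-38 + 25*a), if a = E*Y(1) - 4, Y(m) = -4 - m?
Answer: 13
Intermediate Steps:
a = 1 (a = -(-4 - 1*1) - 4 = -(-4 - 1) - 4 = -1*(-5) - 4 = 5 - 4 = 1)
-(-38 + 25*a) = -(-38 + 25*1) = -(-38 + 25) = -1*(-13) = 13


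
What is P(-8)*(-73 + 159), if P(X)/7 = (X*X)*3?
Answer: 115584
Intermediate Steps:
P(X) = 21*X² (P(X) = 7*((X*X)*3) = 7*(X²*3) = 7*(3*X²) = 21*X²)
P(-8)*(-73 + 159) = (21*(-8)²)*(-73 + 159) = (21*64)*86 = 1344*86 = 115584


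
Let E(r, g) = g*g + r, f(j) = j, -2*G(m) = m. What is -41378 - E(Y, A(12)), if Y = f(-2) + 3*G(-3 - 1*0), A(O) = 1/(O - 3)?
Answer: -6703643/162 ≈ -41381.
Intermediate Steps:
G(m) = -m/2
A(O) = 1/(-3 + O)
Y = 5/2 (Y = -2 + 3*(-(-3 - 1*0)/2) = -2 + 3*(-(-3 + 0)/2) = -2 + 3*(-1/2*(-3)) = -2 + 3*(3/2) = -2 + 9/2 = 5/2 ≈ 2.5000)
E(r, g) = r + g**2 (E(r, g) = g**2 + r = r + g**2)
-41378 - E(Y, A(12)) = -41378 - (5/2 + (1/(-3 + 12))**2) = -41378 - (5/2 + (1/9)**2) = -41378 - (5/2 + 1/81) = -41378 - 1*407/162 = -41378 - 407/162 = -6703643/162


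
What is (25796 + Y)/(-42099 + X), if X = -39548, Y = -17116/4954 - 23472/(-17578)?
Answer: -561541879798/1777484011391 ≈ -0.31592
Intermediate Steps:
Y = -46146190/21770353 (Y = -17116*1/4954 - 23472*(-1/17578) = -8558/2477 + 11736/8789 = -46146190/21770353 ≈ -2.1197)
(25796 + Y)/(-42099 + X) = (25796 - 46146190/21770353)/(-42099 - 39548) = (561541879798/21770353)/(-81647) = (561541879798/21770353)*(-1/81647) = -561541879798/1777484011391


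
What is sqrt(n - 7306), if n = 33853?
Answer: sqrt(26547) ≈ 162.93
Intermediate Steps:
sqrt(n - 7306) = sqrt(33853 - 7306) = sqrt(26547)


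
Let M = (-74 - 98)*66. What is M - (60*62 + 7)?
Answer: -15079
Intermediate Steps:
M = -11352 (M = -172*66 = -11352)
M - (60*62 + 7) = -11352 - (60*62 + 7) = -11352 - (3720 + 7) = -11352 - 1*3727 = -11352 - 3727 = -15079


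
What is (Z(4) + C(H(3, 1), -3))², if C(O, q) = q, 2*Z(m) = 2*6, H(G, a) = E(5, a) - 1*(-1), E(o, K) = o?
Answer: 9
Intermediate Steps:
H(G, a) = 6 (H(G, a) = 5 - 1*(-1) = 5 + 1 = 6)
Z(m) = 6 (Z(m) = (2*6)/2 = (½)*12 = 6)
(Z(4) + C(H(3, 1), -3))² = (6 - 3)² = 3² = 9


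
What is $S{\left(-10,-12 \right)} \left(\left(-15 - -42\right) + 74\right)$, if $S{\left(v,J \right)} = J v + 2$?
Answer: $12322$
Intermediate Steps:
$S{\left(v,J \right)} = 2 + J v$
$S{\left(-10,-12 \right)} \left(\left(-15 - -42\right) + 74\right) = \left(2 - -120\right) \left(\left(-15 - -42\right) + 74\right) = \left(2 + 120\right) \left(\left(-15 + 42\right) + 74\right) = 122 \left(27 + 74\right) = 122 \cdot 101 = 12322$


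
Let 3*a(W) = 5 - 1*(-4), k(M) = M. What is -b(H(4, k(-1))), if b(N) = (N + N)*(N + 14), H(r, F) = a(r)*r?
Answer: -624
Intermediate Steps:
a(W) = 3 (a(W) = (5 - 1*(-4))/3 = (5 + 4)/3 = (1/3)*9 = 3)
H(r, F) = 3*r
b(N) = 2*N*(14 + N) (b(N) = (2*N)*(14 + N) = 2*N*(14 + N))
-b(H(4, k(-1))) = -2*3*4*(14 + 3*4) = -2*12*(14 + 12) = -2*12*26 = -1*624 = -624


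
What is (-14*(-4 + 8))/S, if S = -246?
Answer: 28/123 ≈ 0.22764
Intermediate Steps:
(-14*(-4 + 8))/S = -14*(-4 + 8)/(-246) = -14*4*(-1/246) = -56*(-1/246) = 28/123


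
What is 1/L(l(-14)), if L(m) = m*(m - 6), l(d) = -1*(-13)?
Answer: 1/91 ≈ 0.010989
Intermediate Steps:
l(d) = 13
L(m) = m*(-6 + m)
1/L(l(-14)) = 1/(13*(-6 + 13)) = 1/(13*7) = 1/91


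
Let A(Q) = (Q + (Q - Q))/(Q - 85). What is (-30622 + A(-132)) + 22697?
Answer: -1719593/217 ≈ -7924.4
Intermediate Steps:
A(Q) = Q/(-85 + Q) (A(Q) = (Q + 0)/(-85 + Q) = Q/(-85 + Q))
(-30622 + A(-132)) + 22697 = (-30622 - 132/(-85 - 132)) + 22697 = (-30622 - 132/(-217)) + 22697 = (-30622 - 132*(-1/217)) + 22697 = (-30622 + 132/217) + 22697 = -6644842/217 + 22697 = -1719593/217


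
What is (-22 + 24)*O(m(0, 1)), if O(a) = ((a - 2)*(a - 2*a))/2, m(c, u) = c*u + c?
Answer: 0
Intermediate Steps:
m(c, u) = c + c*u
O(a) = -a*(-2 + a)/2 (O(a) = ((-2 + a)*(-a))*(½) = -a*(-2 + a)*(½) = -a*(-2 + a)/2)
(-22 + 24)*O(m(0, 1)) = (-22 + 24)*((0*(1 + 1))*(2 - 0*(1 + 1))/2) = 2*((0*2)*(2 - 0*2)/2) = 2*((½)*0*(2 - 1*0)) = 2*((½)*0*(2 + 0)) = 2*((½)*0*2) = 2*0 = 0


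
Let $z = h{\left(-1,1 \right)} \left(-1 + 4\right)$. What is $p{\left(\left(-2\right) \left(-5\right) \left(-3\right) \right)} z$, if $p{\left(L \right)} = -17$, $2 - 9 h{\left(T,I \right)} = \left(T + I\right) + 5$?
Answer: $17$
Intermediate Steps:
$h{\left(T,I \right)} = - \frac{1}{3} - \frac{I}{9} - \frac{T}{9}$ ($h{\left(T,I \right)} = \frac{2}{9} - \frac{\left(T + I\right) + 5}{9} = \frac{2}{9} - \frac{\left(I + T\right) + 5}{9} = \frac{2}{9} - \frac{5 + I + T}{9} = \frac{2}{9} - \left(\frac{5}{9} + \frac{I}{9} + \frac{T}{9}\right) = - \frac{1}{3} - \frac{I}{9} - \frac{T}{9}$)
$z = -1$ ($z = \left(- \frac{1}{3} - \frac{1}{9} - - \frac{1}{9}\right) \left(-1 + 4\right) = \left(- \frac{1}{3} - \frac{1}{9} + \frac{1}{9}\right) 3 = \left(- \frac{1}{3}\right) 3 = -1$)
$p{\left(\left(-2\right) \left(-5\right) \left(-3\right) \right)} z = \left(-17\right) \left(-1\right) = 17$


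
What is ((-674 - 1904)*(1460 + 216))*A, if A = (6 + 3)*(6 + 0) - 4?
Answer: -216036400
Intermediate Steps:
A = 50 (A = 9*6 - 4 = 54 - 4 = 50)
((-674 - 1904)*(1460 + 216))*A = ((-674 - 1904)*(1460 + 216))*50 = -2578*1676*50 = -4320728*50 = -216036400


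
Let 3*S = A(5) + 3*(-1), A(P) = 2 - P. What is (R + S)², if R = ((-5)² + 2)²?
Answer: 528529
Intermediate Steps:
S = -2 (S = ((2 - 1*5) + 3*(-1))/3 = ((2 - 5) - 3)/3 = (-3 - 3)/3 = (⅓)*(-6) = -2)
R = 729 (R = (25 + 2)² = 27² = 729)
(R + S)² = (729 - 2)² = 727² = 528529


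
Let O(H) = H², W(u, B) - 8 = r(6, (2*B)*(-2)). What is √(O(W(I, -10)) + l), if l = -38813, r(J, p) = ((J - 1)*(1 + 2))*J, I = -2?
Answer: I*√29209 ≈ 170.91*I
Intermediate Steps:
r(J, p) = J*(-3 + 3*J) (r(J, p) = ((-1 + J)*3)*J = (-3 + 3*J)*J = J*(-3 + 3*J))
W(u, B) = 98 (W(u, B) = 8 + 3*6*(-1 + 6) = 8 + 3*6*5 = 8 + 90 = 98)
√(O(W(I, -10)) + l) = √(98² - 38813) = √(9604 - 38813) = √(-29209) = I*√29209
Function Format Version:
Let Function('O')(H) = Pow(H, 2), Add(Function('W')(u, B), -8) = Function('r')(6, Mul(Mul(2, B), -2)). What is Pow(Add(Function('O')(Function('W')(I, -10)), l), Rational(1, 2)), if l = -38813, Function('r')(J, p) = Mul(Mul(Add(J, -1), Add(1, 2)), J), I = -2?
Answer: Mul(I, Pow(29209, Rational(1, 2))) ≈ Mul(170.91, I)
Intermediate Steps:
Function('r')(J, p) = Mul(J, Add(-3, Mul(3, J))) (Function('r')(J, p) = Mul(Mul(Add(-1, J), 3), J) = Mul(Add(-3, Mul(3, J)), J) = Mul(J, Add(-3, Mul(3, J))))
Function('W')(u, B) = 98 (Function('W')(u, B) = Add(8, Mul(3, 6, Add(-1, 6))) = Add(8, Mul(3, 6, 5)) = Add(8, 90) = 98)
Pow(Add(Function('O')(Function('W')(I, -10)), l), Rational(1, 2)) = Pow(Add(Pow(98, 2), -38813), Rational(1, 2)) = Pow(Add(9604, -38813), Rational(1, 2)) = Pow(-29209, Rational(1, 2)) = Mul(I, Pow(29209, Rational(1, 2)))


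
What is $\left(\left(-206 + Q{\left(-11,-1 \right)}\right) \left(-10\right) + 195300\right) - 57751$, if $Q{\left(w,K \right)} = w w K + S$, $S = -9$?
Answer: $140909$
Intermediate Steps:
$Q{\left(w,K \right)} = -9 + K w^{2}$ ($Q{\left(w,K \right)} = w w K - 9 = w^{2} K - 9 = K w^{2} - 9 = -9 + K w^{2}$)
$\left(\left(-206 + Q{\left(-11,-1 \right)}\right) \left(-10\right) + 195300\right) - 57751 = \left(\left(-206 - 130\right) \left(-10\right) + 195300\right) - 57751 = \left(\left(-336\right) \left(-10\right) + 195300\right) - 57751 = \left(3360 + 195300\right) - 57751 = 198660 - 57751 = 140909$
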